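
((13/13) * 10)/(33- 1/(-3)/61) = 183/604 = 0.30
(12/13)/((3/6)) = 24/13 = 1.85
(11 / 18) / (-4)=-11 / 72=-0.15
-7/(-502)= 7/502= 0.01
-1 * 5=-5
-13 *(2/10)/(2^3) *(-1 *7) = 91/40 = 2.28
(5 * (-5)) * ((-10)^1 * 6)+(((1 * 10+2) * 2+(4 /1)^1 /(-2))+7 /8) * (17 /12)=1532.41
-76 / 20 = -19 / 5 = -3.80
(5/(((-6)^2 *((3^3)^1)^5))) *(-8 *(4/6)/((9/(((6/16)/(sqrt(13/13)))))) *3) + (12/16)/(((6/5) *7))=1937102305/21695547384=0.09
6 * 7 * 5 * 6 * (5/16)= 1575/4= 393.75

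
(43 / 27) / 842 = 43 / 22734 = 0.00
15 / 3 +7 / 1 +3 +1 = 16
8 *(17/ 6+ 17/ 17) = 92/ 3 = 30.67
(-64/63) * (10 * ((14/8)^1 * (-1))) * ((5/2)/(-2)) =-200/9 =-22.22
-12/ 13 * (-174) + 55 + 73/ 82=230795/ 1066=216.51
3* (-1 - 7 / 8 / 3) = -31 / 8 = -3.88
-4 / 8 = -1 / 2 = -0.50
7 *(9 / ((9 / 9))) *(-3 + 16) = 819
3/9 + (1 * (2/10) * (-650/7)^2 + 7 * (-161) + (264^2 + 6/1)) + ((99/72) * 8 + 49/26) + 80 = 269040929/3822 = 70392.71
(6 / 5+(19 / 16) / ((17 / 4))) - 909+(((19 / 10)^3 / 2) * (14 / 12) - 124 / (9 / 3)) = -64249993 / 68000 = -944.85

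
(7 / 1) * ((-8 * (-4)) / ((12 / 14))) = 784 / 3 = 261.33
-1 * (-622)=622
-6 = -6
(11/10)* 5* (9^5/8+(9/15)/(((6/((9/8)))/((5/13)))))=16888113/416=40596.43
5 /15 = 1 /3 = 0.33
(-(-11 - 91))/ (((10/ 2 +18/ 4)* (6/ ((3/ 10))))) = 0.54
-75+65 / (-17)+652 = 9744 / 17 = 573.18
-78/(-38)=39/19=2.05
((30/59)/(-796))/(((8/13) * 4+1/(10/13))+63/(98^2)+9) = -222950/4456331773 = -0.00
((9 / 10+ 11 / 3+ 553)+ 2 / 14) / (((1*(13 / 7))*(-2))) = -117119 / 780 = -150.15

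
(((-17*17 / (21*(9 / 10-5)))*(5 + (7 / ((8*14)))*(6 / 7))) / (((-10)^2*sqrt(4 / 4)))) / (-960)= -81787 / 462873600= -0.00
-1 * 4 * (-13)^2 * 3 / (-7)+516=5640 / 7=805.71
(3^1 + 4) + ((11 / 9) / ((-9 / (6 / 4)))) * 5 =323 / 54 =5.98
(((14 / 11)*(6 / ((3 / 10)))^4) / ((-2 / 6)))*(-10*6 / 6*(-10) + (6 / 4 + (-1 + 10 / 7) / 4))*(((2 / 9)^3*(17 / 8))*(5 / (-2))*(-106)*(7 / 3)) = -895045018.08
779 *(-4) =-3116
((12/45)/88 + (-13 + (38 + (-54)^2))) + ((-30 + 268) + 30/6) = 1050721/330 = 3184.00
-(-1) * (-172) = -172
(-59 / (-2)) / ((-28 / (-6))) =177 / 28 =6.32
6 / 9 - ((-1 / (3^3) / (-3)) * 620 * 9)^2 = -384346 / 81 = -4745.01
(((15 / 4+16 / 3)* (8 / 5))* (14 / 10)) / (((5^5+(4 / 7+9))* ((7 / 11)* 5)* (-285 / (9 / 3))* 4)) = -0.00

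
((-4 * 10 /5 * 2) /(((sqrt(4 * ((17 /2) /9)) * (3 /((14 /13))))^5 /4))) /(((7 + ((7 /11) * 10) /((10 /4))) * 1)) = -0.00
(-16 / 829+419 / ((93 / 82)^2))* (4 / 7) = 9341798960 / 50190147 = 186.13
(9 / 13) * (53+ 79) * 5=5940 / 13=456.92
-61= -61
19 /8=2.38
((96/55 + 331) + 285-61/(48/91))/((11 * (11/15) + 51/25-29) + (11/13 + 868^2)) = 86160295/129284461504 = 0.00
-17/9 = -1.89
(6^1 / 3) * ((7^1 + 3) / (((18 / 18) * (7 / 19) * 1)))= 380 / 7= 54.29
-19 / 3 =-6.33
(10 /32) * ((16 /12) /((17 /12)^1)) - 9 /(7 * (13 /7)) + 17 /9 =2965 /1989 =1.49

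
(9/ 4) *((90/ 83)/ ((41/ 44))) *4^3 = 570240/ 3403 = 167.57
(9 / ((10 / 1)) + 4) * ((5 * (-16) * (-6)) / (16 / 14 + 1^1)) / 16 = 68.60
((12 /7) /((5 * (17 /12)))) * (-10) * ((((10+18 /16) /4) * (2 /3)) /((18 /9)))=-2.24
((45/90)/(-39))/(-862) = 0.00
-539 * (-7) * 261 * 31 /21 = 1453683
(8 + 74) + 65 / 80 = 1325 / 16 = 82.81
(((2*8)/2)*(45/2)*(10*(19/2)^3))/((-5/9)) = -2777895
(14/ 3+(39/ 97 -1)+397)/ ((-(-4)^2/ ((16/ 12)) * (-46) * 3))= 0.24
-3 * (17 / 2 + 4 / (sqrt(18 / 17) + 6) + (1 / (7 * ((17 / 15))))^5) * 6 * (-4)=173631693719324 / 262498902589 - 16 * sqrt(34) / 11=652.98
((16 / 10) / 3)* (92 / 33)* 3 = 736 / 165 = 4.46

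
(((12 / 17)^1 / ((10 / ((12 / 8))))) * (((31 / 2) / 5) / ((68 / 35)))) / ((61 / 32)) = 7812 / 88145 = 0.09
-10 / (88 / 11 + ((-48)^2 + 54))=-5 / 1183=-0.00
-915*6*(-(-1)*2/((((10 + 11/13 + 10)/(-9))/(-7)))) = -8992620/271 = -33183.10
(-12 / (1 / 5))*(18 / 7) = -1080 / 7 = -154.29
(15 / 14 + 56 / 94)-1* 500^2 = -164498903 / 658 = -249998.33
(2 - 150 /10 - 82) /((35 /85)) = -1615 /7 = -230.71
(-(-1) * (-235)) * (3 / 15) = -47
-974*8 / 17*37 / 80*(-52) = 936988 / 85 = 11023.39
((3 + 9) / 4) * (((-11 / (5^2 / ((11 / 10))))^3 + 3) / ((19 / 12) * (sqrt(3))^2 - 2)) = 135310317 / 42968750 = 3.15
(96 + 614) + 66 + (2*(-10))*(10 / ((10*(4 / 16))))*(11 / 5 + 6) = 120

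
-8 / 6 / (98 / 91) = -26 / 21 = -1.24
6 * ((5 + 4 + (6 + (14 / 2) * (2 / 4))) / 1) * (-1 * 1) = -111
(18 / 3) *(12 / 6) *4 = 48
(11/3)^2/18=121/162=0.75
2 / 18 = 1 / 9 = 0.11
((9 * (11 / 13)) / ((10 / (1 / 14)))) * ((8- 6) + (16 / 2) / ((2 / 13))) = 2673 / 910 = 2.94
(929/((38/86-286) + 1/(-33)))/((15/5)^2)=-439417/1215750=-0.36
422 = 422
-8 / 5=-1.60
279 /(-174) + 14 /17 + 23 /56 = -0.37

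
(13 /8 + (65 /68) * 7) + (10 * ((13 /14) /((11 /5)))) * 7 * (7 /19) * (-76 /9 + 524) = 1437743411 /255816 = 5620.22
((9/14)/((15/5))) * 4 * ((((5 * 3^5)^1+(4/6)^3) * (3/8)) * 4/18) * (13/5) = 426569/1890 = 225.70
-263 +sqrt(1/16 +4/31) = -263 +sqrt(2945)/124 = -262.56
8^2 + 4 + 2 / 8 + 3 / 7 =1923 / 28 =68.68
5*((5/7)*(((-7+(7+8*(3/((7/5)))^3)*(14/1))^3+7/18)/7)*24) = 359605769836196500/17294403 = 20793187821.30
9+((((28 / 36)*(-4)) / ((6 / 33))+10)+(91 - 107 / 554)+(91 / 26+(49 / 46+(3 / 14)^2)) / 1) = 1093577965 / 11238444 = 97.31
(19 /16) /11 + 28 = 4947 /176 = 28.11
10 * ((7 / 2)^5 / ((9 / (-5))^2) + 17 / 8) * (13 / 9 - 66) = -1236609115 / 11664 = -106019.30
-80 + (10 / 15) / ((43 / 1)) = -10318 / 129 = -79.98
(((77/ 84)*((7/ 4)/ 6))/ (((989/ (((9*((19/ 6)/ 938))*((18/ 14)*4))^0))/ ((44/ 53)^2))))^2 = 86806489/ 2500581833849124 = 0.00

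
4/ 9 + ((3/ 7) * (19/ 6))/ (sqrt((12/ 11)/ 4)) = 3.04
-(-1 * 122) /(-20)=-61 /10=-6.10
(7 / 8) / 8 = 7 / 64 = 0.11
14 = 14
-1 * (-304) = 304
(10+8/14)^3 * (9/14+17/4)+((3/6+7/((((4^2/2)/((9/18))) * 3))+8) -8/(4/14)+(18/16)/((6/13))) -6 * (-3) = 166578277/28812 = 5781.56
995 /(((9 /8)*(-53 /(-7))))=55720 /477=116.81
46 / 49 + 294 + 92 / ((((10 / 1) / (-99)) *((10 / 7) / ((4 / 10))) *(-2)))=2587511 / 6125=422.45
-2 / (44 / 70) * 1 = -3.18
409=409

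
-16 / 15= -1.07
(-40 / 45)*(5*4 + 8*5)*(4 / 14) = -320 / 21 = -15.24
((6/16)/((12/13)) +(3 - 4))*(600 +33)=-12027/32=-375.84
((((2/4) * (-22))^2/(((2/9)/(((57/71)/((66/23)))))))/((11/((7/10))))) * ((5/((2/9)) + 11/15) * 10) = 6396369/2840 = 2252.24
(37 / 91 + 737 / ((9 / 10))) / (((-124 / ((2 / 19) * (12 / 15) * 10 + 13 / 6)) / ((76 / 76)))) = -32879147 / 1653912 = -19.88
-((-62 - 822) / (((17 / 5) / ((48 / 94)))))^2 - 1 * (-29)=-38873539 / 2209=-17597.80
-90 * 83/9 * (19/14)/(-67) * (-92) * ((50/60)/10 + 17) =-37177775/1407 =-26423.44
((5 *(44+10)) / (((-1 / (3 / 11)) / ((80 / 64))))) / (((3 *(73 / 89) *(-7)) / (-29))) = -1742175 / 11242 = -154.97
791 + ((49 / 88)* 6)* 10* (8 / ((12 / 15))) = 1125.09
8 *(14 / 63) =16 / 9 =1.78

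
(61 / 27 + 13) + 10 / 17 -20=-4.15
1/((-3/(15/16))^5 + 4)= -3125/1036076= -0.00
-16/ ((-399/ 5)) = 0.20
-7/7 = -1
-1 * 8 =-8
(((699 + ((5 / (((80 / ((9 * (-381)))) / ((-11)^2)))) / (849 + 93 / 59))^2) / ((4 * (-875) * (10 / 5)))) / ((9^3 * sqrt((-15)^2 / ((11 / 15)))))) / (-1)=172824849683 * sqrt(165) / 121851903688704000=0.00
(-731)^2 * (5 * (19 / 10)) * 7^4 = 24377014459 / 2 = 12188507229.50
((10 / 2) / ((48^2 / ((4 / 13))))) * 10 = 25 / 3744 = 0.01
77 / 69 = 1.12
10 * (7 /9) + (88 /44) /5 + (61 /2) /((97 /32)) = 79616 /4365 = 18.24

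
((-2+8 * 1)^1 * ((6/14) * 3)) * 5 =270/7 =38.57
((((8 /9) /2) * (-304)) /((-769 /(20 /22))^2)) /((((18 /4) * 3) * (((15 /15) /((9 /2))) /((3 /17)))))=-121600 /10947866193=-0.00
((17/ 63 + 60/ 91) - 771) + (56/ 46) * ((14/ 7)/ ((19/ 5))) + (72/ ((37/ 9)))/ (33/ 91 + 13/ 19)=-752.70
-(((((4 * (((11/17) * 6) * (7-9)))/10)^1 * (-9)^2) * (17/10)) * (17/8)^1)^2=-2064884481/2500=-825953.79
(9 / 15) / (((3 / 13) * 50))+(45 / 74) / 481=118493 / 2224625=0.05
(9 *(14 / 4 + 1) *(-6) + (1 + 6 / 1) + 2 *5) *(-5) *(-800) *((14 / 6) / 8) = -791000 / 3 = -263666.67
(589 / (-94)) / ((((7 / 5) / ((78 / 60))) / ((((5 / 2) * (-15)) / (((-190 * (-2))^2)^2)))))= 1209 / 115538483200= 0.00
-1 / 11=-0.09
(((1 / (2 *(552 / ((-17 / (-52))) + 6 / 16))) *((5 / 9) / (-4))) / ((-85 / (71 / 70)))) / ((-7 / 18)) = -0.00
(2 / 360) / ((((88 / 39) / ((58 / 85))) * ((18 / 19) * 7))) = 7163 / 28274400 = 0.00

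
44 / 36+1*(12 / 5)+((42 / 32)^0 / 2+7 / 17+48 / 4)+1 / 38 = 240704 / 14535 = 16.56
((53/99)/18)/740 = 53/1318680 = 0.00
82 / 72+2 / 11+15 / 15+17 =7651 / 396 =19.32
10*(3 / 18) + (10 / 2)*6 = 95 / 3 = 31.67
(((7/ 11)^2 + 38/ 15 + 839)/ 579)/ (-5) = -1528118/ 5254425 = -0.29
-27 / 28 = -0.96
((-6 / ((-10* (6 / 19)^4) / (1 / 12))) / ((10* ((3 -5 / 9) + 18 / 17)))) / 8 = 2215457 / 123494400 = 0.02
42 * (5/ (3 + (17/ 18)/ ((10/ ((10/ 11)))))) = 41580/ 611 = 68.05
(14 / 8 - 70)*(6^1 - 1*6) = 0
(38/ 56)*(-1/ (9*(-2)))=19/ 504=0.04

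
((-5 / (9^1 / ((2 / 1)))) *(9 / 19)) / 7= -10 / 133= -0.08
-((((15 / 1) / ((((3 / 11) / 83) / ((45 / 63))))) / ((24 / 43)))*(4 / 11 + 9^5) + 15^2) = -57955511975 / 168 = -344973285.57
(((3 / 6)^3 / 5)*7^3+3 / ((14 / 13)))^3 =32187778741 / 21952000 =1466.28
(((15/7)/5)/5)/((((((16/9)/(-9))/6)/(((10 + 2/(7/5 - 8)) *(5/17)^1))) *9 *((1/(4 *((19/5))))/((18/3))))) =-98496/1309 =-75.25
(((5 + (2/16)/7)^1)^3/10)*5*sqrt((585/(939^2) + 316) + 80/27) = 22188041*sqrt(2531132349)/989420544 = 1128.22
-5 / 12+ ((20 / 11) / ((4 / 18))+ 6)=1817 / 132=13.77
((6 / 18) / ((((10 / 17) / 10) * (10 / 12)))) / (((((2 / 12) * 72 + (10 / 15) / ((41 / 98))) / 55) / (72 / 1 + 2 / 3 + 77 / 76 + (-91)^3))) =-119742780133 / 5776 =-20731090.74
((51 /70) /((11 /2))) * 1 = 51 /385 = 0.13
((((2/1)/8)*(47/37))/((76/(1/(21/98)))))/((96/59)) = 19411/1619712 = 0.01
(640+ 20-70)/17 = 590/17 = 34.71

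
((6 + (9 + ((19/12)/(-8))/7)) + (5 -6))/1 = 9389/672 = 13.97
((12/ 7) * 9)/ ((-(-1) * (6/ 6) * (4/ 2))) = 54/ 7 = 7.71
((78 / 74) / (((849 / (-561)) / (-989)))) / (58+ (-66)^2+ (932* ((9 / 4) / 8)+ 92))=0.14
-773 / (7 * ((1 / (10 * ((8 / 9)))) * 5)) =-12368 / 63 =-196.32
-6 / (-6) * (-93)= -93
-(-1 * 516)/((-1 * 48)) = -43/4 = -10.75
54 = 54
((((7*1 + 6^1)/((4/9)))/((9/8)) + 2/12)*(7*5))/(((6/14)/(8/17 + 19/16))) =17347715/4896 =3543.24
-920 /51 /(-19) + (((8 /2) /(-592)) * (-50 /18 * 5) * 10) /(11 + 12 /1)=4899395 /4947714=0.99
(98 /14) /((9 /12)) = 28 /3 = 9.33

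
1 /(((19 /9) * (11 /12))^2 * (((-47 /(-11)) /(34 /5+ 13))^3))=124493242896 /4685012875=26.57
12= 12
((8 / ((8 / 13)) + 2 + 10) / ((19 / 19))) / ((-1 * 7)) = -25 / 7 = -3.57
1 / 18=0.06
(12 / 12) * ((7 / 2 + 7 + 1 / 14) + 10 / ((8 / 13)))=751 / 28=26.82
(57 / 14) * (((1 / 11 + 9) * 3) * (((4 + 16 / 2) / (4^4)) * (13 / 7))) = 166725 / 17248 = 9.67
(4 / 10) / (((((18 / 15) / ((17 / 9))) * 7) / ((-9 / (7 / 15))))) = -85 / 49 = -1.73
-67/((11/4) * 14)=-134/77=-1.74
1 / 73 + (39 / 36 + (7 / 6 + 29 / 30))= 14149 / 4380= 3.23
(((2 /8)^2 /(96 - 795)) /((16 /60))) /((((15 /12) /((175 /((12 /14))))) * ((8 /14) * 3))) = -8575 /268416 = -0.03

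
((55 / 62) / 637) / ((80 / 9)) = 99 / 631904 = 0.00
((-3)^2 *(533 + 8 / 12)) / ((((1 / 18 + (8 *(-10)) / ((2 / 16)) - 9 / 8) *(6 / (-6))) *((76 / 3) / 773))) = 200486826 / 876983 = 228.61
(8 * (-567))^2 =20575296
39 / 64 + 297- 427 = -8281 / 64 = -129.39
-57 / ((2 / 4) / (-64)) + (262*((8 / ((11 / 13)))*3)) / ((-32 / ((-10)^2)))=-175194 / 11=-15926.73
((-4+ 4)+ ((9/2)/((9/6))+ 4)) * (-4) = -28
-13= -13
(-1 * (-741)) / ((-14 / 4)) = -1482 / 7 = -211.71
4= 4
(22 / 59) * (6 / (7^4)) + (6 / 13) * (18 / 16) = 3831657 / 7366268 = 0.52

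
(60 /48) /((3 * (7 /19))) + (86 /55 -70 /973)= 1684211 /642180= 2.62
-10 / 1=-10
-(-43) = 43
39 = 39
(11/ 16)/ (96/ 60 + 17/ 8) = 55/ 298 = 0.18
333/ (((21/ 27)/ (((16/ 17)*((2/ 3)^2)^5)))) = 606208/ 86751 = 6.99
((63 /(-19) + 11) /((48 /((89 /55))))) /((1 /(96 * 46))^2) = 5279098368 /1045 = 5051768.77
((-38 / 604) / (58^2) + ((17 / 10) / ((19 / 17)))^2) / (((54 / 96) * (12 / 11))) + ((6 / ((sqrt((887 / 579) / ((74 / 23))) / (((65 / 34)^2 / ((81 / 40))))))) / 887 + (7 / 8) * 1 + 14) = 84500 * sqrt(874101246) / 141200645661 + 4615756301543 / 247556255400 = 18.66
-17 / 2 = -8.50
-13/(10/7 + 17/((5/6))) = -455/764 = -0.60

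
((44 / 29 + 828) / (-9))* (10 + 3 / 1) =-312728 / 261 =-1198.19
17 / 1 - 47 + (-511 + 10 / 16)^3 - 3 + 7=-68067253099 / 512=-132943853.71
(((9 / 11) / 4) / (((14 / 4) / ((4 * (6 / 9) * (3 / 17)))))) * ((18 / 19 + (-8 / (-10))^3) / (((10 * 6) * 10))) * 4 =20796 / 77721875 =0.00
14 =14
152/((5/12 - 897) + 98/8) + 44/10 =56086/13265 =4.23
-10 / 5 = -2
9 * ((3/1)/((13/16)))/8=54/13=4.15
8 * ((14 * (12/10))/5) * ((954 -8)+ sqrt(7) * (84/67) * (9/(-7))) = 635712/25 -72576 * sqrt(7)/1675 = 25313.84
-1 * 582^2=-338724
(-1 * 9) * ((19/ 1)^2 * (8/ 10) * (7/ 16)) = -22743/ 20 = -1137.15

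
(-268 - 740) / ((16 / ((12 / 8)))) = -189 / 2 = -94.50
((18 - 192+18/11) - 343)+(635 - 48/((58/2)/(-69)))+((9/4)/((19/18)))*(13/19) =54194219/230318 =235.30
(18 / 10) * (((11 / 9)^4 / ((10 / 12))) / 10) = 14641 / 30375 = 0.48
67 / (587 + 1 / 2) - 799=-938691 / 1175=-798.89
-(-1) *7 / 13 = 7 / 13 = 0.54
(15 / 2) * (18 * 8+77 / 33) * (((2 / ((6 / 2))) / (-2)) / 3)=-121.94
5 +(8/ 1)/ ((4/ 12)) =29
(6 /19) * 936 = 5616 /19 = 295.58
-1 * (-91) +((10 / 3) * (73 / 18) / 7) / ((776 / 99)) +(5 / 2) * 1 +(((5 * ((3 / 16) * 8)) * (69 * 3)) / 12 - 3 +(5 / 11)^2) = 217223129 / 985908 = 220.33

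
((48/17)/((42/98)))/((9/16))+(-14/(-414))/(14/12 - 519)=128057398/10933533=11.71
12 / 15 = 4 / 5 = 0.80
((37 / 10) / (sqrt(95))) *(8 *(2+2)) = 592 *sqrt(95) / 475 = 12.15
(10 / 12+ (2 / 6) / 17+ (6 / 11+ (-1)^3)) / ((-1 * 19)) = -149 / 7106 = -0.02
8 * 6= 48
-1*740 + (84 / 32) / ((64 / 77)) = -736.84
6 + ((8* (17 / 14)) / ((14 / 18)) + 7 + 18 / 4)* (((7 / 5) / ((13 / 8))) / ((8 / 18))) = 23889 / 455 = 52.50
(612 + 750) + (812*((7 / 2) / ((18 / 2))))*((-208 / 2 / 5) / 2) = -86494 / 45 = -1922.09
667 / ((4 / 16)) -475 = 2193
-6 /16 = -3 /8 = -0.38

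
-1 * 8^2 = -64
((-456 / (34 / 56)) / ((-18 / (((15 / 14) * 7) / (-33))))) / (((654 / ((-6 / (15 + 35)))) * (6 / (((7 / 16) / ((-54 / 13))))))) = -12103 / 396245520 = -0.00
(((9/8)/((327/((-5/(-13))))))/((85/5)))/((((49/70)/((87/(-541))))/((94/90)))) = -6815/364900172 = -0.00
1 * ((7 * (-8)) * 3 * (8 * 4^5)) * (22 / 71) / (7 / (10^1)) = -43253760 / 71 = -609207.89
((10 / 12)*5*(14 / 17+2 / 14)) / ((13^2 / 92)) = 132250 / 60333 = 2.19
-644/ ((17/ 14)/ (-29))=261464/ 17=15380.24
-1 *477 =-477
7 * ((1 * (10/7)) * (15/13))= 11.54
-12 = -12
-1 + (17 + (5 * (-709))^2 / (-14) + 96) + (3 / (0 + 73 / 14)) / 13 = -11924618105 / 13286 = -897532.60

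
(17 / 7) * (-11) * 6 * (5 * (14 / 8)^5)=-6734805 / 512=-13153.92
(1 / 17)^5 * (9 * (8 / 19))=72 / 26977283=0.00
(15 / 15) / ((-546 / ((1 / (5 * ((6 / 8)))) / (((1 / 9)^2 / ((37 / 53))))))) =-0.03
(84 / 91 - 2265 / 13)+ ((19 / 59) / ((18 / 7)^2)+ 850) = 168175555 / 248508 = 676.74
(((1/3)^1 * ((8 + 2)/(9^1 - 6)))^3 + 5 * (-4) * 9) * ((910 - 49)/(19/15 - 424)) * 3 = 10992100/10071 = 1091.46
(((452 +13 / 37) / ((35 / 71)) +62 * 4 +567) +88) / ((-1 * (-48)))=7017 / 185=37.93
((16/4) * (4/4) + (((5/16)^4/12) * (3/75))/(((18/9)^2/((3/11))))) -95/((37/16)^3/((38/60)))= -1516669110337/1752746164224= -0.87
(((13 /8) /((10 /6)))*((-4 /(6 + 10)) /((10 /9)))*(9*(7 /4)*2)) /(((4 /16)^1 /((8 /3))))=-73.71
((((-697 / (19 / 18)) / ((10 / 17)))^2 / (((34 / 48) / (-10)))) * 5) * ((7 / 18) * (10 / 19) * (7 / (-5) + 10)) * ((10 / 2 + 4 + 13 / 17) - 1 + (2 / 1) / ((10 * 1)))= -48136085506656 / 34295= -1403589021.92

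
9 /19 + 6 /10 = 102 /95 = 1.07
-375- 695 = -1070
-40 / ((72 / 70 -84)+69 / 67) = 93800 / 192153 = 0.49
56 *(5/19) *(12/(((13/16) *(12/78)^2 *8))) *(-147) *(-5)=16052400/19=844863.16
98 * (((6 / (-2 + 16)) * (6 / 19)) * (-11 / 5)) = -2772 / 95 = -29.18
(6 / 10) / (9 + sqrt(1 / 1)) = 3 / 50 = 0.06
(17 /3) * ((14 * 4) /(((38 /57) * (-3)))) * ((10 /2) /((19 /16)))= -38080 /57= -668.07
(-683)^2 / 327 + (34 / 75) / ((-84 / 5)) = 1426.54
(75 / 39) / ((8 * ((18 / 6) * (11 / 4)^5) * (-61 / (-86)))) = 275200 / 383140329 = 0.00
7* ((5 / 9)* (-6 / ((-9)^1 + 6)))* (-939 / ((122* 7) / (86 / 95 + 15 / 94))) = -2976317 / 326838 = -9.11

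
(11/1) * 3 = 33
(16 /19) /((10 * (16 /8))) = 4 /95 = 0.04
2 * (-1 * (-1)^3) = 2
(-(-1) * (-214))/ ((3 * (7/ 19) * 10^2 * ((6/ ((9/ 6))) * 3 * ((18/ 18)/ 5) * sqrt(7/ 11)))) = -2033 * sqrt(77)/ 17640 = -1.01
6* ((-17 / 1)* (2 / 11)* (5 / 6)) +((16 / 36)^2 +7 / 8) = -102515 / 7128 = -14.38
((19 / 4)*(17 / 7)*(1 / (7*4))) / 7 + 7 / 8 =5125 / 5488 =0.93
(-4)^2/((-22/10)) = -80/11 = -7.27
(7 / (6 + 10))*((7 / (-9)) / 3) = -49 / 432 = -0.11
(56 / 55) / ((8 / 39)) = 273 / 55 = 4.96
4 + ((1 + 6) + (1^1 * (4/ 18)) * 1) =101/ 9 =11.22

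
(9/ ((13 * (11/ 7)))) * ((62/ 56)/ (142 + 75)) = 9/ 4004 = 0.00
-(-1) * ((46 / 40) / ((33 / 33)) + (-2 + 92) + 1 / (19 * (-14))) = 242449 / 2660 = 91.15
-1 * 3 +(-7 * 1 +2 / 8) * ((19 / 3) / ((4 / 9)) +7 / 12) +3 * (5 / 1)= -705 / 8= -88.12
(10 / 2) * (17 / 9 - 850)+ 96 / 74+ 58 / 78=-18348530 / 4329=-4238.51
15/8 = 1.88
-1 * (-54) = 54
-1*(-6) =6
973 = 973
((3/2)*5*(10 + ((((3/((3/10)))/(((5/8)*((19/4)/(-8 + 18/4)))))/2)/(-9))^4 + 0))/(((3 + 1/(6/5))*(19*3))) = 0.35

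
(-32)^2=1024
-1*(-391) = 391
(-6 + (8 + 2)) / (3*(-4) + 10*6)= 0.08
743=743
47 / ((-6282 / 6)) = -47 / 1047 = -0.04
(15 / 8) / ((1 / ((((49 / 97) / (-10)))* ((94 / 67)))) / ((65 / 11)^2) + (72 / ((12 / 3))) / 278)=-4057482975 / 734338928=-5.53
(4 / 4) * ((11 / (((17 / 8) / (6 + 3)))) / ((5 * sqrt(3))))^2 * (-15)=-627264 / 1445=-434.09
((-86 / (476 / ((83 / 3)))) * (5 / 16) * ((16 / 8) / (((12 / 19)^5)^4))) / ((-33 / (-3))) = -670793076349907623960430699845 / 240882807845459756876562432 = -2784.73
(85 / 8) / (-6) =-85 / 48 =-1.77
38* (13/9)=494/9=54.89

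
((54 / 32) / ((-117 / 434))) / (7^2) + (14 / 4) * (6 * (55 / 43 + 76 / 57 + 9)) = 7629809 / 31304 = 243.73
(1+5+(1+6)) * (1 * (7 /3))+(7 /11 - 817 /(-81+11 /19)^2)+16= 3609182279 /77047872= 46.84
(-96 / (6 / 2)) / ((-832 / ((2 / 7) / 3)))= 0.00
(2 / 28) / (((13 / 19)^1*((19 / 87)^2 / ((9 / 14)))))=68121 / 48412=1.41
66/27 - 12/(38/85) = -4172/171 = -24.40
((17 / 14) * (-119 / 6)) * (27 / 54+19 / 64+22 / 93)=-1777639 / 71424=-24.89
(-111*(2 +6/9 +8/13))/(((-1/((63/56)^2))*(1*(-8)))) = -2997/52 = -57.63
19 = 19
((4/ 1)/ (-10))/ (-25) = 2/ 125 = 0.02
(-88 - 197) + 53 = -232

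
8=8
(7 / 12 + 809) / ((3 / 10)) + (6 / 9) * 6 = 48647 / 18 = 2702.61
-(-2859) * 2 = 5718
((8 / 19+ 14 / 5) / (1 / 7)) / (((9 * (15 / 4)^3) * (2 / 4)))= 30464 / 320625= 0.10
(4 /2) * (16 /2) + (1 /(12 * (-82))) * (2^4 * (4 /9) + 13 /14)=1982731 /123984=15.99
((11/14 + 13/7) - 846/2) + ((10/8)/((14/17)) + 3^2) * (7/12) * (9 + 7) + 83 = -5023/21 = -239.19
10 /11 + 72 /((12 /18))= 1198 /11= 108.91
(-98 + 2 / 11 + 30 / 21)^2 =9290.96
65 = 65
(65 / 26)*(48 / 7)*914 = 109680 / 7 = 15668.57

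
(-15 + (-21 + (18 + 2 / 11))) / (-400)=49 / 1100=0.04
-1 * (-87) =87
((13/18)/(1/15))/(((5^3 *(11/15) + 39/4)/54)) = 7020/1217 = 5.77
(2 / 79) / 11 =2 / 869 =0.00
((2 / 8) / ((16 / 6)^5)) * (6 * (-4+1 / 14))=-40095 / 917504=-0.04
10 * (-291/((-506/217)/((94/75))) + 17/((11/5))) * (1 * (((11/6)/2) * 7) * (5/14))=519089/138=3761.51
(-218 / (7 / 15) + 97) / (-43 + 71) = -2591 / 196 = -13.22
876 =876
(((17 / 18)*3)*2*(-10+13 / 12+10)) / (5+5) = 221 / 360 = 0.61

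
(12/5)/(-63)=-4/105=-0.04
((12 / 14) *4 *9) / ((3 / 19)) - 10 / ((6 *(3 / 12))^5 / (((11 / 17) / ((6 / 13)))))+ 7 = 17400721 / 86751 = 200.58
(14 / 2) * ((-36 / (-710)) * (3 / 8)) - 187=-265351 / 1420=-186.87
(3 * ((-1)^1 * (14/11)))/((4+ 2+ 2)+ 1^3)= -14/33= -0.42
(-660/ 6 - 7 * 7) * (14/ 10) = -1113/ 5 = -222.60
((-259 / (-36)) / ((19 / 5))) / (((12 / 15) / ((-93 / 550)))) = -8029 / 20064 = -0.40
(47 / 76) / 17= 47 / 1292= 0.04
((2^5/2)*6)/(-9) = -32/3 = -10.67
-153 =-153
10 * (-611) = -6110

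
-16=-16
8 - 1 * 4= 4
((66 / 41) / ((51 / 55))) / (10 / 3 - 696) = -1815 / 724183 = -0.00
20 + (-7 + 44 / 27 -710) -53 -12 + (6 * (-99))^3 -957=-5658830137 / 27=-209586301.37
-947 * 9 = -8523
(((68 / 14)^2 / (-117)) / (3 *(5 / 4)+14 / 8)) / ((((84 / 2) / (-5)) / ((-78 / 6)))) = -5780 / 101871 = -0.06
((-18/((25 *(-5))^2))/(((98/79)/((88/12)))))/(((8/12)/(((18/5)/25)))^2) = -3801006/11962890625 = -0.00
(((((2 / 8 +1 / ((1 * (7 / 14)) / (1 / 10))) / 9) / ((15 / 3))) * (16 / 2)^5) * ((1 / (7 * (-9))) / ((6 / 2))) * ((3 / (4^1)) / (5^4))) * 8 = -0.02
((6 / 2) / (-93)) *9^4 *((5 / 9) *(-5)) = 18225 / 31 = 587.90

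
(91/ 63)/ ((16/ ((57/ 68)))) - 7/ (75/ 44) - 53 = -1551243/ 27200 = -57.03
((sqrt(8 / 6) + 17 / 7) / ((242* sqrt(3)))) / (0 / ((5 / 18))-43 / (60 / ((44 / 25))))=-2125* sqrt(3) / 801262-125 / 57233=-0.01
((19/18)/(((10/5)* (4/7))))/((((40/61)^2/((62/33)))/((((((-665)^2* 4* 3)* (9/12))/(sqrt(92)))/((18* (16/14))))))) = 1899653214109* sqrt(23)/111919104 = 81401.80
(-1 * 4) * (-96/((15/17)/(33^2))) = 2369664/5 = 473932.80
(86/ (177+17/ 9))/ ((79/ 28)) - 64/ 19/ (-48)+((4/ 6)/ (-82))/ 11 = 18670387/ 77849365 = 0.24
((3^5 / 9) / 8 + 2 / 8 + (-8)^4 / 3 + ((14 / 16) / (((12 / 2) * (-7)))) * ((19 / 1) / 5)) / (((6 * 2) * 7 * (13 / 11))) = 516263 / 37440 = 13.79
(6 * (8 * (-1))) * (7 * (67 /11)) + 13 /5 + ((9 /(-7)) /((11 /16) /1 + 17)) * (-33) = -222436717 /108955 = -2041.55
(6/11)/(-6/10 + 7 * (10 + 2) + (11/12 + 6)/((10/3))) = 240/37609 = 0.01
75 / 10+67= 149 / 2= 74.50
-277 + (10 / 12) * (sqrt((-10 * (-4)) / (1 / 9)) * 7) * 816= -277 + 28560 * sqrt(10)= 90037.65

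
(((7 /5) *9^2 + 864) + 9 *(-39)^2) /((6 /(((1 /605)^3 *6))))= 73332 /1107225625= 0.00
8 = 8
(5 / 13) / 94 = 5 / 1222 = 0.00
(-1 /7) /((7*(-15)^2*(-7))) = 1 /77175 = 0.00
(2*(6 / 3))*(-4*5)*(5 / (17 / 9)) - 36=-247.76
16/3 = 5.33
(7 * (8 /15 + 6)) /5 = 686 /75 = 9.15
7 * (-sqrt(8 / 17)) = -14 * sqrt(34) / 17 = -4.80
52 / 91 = 4 / 7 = 0.57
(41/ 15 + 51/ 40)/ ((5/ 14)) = 11.22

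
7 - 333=-326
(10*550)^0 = 1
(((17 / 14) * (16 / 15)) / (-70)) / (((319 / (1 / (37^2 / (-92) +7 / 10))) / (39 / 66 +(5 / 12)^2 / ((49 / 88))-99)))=-595408544 / 1483838622189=-0.00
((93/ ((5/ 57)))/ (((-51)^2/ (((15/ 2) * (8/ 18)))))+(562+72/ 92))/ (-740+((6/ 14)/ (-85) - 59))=-196866985/ 278826792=-0.71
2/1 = 2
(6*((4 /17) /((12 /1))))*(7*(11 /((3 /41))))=6314 /51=123.80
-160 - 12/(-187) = -29908/187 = -159.94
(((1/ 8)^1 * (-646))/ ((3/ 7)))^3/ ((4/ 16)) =-11558505581/ 432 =-26755799.96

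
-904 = -904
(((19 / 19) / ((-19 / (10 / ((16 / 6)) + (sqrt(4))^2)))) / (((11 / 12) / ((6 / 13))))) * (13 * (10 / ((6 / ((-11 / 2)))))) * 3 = 1395 / 19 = 73.42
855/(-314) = -855/314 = -2.72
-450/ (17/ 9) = -4050/ 17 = -238.24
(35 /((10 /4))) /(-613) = -14 /613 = -0.02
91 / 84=13 / 12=1.08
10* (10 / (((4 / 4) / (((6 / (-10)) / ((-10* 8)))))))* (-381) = -1143 / 4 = -285.75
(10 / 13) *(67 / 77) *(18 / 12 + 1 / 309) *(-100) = -31121500 / 309309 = -100.62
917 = 917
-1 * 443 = -443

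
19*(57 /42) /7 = 361 /98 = 3.68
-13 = -13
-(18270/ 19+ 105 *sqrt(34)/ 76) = -18270/ 19- 105 *sqrt(34)/ 76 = -969.63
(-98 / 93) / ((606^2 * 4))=-49 / 68305896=-0.00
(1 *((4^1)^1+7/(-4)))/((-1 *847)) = -9/3388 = -0.00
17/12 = 1.42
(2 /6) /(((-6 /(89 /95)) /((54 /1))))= -267 /95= -2.81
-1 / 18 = -0.06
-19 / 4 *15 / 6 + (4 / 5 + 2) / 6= -11.41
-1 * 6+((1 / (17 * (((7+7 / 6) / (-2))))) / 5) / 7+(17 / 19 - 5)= -5597988 / 553945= -10.11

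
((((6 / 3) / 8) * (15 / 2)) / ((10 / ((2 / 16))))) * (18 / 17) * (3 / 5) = 81 / 5440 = 0.01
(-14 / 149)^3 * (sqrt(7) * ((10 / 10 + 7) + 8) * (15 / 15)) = -43904 * sqrt(7) / 3307949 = -0.04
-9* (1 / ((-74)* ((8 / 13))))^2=-1521 / 350464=-0.00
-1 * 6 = -6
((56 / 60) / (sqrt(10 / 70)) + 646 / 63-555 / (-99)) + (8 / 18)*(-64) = -969 / 77 + 14*sqrt(7) / 15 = -10.12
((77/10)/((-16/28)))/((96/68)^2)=-155771/23040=-6.76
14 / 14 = 1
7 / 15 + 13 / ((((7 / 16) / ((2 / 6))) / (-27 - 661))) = -715471 / 105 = -6814.01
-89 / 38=-2.34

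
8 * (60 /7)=480 /7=68.57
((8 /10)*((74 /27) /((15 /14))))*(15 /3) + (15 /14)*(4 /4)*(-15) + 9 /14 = -14732 /2835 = -5.20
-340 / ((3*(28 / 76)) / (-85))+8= 549268 / 21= 26155.62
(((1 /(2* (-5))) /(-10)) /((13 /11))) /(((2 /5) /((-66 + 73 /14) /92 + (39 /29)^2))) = 594649 /24489920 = 0.02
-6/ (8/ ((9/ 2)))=-27/ 8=-3.38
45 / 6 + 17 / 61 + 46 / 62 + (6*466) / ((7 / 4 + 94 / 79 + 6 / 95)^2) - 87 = 7117491460026791 / 30737080993382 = 231.56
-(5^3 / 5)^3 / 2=-15625 / 2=-7812.50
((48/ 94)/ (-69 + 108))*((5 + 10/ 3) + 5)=320/ 1833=0.17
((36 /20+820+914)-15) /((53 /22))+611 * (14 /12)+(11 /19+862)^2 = 427892077403 /573990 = 745469.57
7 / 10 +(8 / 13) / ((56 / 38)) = 1.12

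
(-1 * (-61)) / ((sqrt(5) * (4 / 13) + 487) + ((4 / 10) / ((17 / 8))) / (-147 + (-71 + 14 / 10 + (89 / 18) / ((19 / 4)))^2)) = 16075667379260977551983029747 / 128341558236573077621178631049 - 10156794196584993172468708 * sqrt(5) / 128341558236573077621178631049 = 0.13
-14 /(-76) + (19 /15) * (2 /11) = 2599 /6270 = 0.41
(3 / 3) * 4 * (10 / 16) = 5 / 2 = 2.50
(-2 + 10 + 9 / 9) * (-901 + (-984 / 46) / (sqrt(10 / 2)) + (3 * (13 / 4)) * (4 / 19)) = -153720 / 19- 4428 * sqrt(5) / 115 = -8176.62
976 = 976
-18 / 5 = -3.60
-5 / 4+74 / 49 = 0.26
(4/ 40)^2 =1/ 100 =0.01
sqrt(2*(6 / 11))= 2*sqrt(33) / 11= 1.04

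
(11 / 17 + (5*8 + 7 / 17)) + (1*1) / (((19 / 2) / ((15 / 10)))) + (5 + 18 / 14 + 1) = 109664 / 2261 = 48.50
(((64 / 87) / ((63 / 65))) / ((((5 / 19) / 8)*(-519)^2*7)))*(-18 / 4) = -63232 / 1148285943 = -0.00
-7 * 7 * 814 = -39886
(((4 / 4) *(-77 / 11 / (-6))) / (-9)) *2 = -7 / 27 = -0.26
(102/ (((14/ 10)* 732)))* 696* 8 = 554.19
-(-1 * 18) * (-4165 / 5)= -14994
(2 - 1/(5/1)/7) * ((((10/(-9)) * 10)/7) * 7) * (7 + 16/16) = -3680/21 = -175.24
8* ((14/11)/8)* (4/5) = 56/55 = 1.02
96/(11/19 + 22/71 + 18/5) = 21.39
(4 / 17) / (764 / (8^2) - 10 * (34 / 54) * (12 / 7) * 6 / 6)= 4032 / 19601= 0.21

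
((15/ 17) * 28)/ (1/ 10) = 4200/ 17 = 247.06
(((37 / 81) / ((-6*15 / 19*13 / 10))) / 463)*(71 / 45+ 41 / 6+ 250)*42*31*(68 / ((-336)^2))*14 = -662790509 / 1458116640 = -0.45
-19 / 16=-1.19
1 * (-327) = -327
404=404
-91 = -91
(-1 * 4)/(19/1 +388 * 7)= -4/2735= -0.00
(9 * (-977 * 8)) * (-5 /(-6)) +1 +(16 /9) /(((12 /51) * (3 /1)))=-1582645 /27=-58616.48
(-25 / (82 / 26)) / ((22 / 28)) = -4550 / 451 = -10.09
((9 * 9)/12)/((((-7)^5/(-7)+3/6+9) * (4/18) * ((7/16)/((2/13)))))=648/146237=0.00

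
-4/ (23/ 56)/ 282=-112/ 3243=-0.03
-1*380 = -380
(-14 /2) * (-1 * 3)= 21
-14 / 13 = -1.08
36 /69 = 12 /23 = 0.52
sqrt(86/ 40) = sqrt(215)/ 10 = 1.47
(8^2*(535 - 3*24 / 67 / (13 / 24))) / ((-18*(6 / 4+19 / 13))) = -29712448 / 46431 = -639.93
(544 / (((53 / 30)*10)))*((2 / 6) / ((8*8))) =17 / 106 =0.16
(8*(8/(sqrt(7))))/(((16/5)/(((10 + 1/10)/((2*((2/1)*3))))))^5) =10510100501*sqrt(7)/913217421312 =0.03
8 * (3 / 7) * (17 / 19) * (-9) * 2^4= -58752 / 133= -441.74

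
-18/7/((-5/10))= 36/7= 5.14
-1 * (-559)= 559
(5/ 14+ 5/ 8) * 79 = 4345/ 56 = 77.59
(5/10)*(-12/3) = -2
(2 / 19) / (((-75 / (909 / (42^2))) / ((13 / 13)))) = -101 / 139650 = -0.00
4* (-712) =-2848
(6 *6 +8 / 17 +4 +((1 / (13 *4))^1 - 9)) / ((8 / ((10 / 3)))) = 46395 / 3536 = 13.12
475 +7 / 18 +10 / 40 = 17123 / 36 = 475.64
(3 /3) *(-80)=-80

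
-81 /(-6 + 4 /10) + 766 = 21853 /28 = 780.46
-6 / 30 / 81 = -1 / 405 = -0.00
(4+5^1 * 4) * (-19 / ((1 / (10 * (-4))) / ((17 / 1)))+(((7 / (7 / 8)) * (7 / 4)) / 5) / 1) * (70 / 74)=10855152 / 37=293382.49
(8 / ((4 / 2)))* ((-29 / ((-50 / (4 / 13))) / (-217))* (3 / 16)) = -87 / 141050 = -0.00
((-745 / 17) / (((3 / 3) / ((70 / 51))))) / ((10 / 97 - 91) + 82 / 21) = 35409850 / 51211667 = 0.69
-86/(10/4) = -172/5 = -34.40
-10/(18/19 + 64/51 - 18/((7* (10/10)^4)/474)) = 6783/825257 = 0.01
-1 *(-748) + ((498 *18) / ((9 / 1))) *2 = 2740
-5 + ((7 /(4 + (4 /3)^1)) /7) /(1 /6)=-31 /8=-3.88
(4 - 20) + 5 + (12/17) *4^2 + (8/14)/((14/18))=857/833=1.03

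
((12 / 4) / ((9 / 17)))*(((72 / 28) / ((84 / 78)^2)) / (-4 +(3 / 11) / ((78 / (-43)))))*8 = -24.22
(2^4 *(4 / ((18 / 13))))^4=29948379136 / 6561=4564605.87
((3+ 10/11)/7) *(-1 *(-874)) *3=112746/77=1464.23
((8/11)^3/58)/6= 128/115797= 0.00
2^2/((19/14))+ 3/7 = 449/133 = 3.38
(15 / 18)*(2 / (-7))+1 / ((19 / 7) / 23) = 3286 / 399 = 8.24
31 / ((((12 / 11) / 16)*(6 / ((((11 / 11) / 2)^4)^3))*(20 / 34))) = 5797 / 184320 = 0.03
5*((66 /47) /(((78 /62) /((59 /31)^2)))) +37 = 1083727 /18941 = 57.22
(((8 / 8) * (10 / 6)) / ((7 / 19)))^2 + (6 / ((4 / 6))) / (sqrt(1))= 12994 / 441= 29.46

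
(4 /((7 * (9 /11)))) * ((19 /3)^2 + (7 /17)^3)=78173920 /2785671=28.06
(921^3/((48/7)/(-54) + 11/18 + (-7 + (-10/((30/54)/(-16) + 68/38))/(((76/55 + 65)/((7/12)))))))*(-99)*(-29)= -1651219894069481399202/4833820357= -341597281677.69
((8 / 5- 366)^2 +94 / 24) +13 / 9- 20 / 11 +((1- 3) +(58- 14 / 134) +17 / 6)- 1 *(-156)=88222635563 / 663300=133005.63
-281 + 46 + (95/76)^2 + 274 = 649/16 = 40.56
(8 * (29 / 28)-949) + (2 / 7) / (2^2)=-13169 / 14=-940.64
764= 764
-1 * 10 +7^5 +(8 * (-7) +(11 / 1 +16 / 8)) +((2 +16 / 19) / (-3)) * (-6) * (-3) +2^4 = 318306 / 19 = 16752.95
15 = 15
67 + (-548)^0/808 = 67.00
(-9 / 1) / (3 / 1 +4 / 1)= -9 / 7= -1.29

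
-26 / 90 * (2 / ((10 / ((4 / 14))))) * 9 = -26 / 175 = -0.15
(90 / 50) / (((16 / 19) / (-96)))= -1026 / 5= -205.20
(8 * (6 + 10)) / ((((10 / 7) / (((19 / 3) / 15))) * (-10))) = -3.78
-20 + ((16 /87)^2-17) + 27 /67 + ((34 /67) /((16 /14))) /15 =-370540483 /10142460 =-36.53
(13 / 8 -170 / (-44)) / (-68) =-483 / 5984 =-0.08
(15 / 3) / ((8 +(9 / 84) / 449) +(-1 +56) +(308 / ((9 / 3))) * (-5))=-188580 / 16984763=-0.01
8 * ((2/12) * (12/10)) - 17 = -77/5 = -15.40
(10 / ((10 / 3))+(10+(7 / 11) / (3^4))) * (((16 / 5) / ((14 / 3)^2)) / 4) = 2318 / 4851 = 0.48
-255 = -255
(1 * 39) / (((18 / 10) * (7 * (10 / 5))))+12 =569 / 42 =13.55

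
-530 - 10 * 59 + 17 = -1103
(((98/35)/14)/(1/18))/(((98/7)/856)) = 7704/35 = 220.11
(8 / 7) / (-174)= -4 / 609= -0.01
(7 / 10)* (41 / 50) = 287 / 500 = 0.57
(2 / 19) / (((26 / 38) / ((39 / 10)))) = 3 / 5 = 0.60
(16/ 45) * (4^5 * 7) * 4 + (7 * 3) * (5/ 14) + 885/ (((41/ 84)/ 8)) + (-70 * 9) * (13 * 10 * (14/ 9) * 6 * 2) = -5550101861/ 3690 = -1504092.65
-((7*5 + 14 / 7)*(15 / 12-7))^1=851 / 4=212.75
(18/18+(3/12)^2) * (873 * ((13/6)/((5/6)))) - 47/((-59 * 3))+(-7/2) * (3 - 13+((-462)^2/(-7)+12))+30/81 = 13907182909/127440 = 109127.30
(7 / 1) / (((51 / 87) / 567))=115101 / 17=6770.65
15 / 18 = 5 / 6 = 0.83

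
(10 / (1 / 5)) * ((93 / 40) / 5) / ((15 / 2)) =31 / 10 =3.10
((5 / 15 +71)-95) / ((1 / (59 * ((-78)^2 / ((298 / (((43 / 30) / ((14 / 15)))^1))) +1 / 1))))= -282711421 / 6258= -45176.00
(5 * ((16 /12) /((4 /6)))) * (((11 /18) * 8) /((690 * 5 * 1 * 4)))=11 /3105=0.00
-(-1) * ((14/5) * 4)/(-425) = -56/2125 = -0.03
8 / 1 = 8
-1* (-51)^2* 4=-10404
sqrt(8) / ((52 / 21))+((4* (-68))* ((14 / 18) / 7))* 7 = -1904 / 9+21* sqrt(2) / 26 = -210.41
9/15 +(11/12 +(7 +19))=1651/60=27.52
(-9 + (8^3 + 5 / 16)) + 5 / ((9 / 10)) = 73277 / 144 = 508.87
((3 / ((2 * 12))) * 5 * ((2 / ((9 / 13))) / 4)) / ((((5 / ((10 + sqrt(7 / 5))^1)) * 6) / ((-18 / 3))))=-65 / 72 - 13 * sqrt(35) / 720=-1.01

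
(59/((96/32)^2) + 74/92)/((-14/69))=-3047/84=-36.27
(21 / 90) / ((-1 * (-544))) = 7 / 16320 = 0.00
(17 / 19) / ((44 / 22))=17 / 38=0.45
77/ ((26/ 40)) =118.46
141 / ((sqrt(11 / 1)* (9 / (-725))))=-3424.67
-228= -228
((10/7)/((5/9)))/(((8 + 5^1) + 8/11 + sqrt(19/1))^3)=2984366869/1675653533946 -517573991*sqrt(19)/1675653533946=0.00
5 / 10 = 1 / 2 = 0.50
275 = 275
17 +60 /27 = 173 /9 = 19.22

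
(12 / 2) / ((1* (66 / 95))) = 95 / 11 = 8.64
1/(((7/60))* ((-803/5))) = -300/5621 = -0.05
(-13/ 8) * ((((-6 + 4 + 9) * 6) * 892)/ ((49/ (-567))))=704457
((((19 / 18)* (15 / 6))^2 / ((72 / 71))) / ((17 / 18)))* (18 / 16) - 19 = -847609 / 78336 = -10.82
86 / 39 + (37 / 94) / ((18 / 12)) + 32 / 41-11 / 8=1126109 / 601224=1.87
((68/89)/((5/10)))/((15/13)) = 1768/1335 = 1.32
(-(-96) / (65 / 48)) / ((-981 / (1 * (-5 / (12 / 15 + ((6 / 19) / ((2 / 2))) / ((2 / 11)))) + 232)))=-28383744 / 1707485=-16.62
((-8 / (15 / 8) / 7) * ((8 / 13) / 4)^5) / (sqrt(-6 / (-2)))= -2048 * sqrt(3) / 116957295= -0.00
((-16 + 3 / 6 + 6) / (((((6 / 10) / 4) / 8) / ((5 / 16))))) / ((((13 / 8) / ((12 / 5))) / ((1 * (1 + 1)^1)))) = -6080 / 13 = -467.69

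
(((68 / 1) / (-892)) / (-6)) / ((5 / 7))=119 / 6690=0.02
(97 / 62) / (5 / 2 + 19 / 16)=776 / 1829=0.42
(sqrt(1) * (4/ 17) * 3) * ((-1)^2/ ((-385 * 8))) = -3/ 13090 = -0.00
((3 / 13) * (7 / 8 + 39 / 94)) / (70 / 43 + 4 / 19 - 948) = -1188735 / 3778492432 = -0.00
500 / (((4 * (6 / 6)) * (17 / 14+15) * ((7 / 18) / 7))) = 31500 / 227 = 138.77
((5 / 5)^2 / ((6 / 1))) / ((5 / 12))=2 / 5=0.40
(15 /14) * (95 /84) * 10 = 2375 /196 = 12.12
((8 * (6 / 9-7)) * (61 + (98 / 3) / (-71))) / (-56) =245005 / 4473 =54.77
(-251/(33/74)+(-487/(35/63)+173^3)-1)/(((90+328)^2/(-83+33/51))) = -59785994170/24505041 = -2439.74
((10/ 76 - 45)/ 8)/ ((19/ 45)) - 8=-122933/ 5776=-21.28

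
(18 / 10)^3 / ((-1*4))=-729 / 500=-1.46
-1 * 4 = -4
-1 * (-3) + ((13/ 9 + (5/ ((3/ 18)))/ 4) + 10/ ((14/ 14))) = 395/ 18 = 21.94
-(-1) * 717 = 717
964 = 964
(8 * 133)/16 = 133/2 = 66.50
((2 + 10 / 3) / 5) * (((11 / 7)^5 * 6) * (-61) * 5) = -314371552 / 16807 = -18704.80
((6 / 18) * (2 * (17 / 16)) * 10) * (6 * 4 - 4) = 425 / 3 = 141.67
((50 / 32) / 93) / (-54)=-25 / 80352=-0.00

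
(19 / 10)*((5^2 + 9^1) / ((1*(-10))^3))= -323 / 5000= -0.06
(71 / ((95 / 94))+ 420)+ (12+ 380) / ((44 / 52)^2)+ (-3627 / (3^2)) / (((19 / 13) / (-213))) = 36160671 / 605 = 59769.70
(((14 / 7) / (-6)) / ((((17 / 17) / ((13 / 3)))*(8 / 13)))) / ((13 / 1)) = -13 / 72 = -0.18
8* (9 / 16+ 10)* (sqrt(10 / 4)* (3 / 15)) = 169* sqrt(10) / 20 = 26.72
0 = 0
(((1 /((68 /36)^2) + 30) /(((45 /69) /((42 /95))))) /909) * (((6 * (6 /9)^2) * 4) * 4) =0.96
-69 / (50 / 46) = -63.48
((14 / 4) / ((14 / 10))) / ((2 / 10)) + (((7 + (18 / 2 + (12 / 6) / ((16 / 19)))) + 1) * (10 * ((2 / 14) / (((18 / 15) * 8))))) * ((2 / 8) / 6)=407075 / 32256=12.62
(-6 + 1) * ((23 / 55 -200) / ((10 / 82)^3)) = 756545817 / 1375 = 550215.14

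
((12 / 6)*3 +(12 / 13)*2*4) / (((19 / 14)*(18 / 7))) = 2842 / 741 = 3.84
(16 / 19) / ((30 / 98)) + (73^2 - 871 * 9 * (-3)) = 8221894 / 285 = 28848.75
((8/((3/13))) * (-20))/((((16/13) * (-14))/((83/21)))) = 70135/441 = 159.04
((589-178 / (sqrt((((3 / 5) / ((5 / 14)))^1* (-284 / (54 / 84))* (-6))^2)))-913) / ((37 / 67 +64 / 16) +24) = -1208503187 / 106485232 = -11.35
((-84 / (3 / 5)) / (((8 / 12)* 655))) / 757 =-0.00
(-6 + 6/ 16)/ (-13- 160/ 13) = 585/ 2632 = 0.22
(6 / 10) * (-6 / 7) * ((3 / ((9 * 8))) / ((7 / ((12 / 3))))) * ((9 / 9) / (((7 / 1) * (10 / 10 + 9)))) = -3 / 17150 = -0.00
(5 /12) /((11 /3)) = 5 /44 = 0.11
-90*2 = -180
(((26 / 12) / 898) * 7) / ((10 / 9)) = 273 / 17960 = 0.02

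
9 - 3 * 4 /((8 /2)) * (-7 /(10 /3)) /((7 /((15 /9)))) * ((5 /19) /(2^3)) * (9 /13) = 35703 /3952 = 9.03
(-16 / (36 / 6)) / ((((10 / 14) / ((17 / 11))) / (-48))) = 276.95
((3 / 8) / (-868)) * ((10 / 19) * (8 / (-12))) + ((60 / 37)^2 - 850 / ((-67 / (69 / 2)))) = 1332129389615 / 3025391432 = 440.32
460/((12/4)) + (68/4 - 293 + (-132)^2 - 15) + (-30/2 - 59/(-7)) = 362875/21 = 17279.76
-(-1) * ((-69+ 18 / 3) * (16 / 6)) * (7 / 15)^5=-941192 / 253125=-3.72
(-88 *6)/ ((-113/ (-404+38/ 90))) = -3196336/ 1695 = -1885.74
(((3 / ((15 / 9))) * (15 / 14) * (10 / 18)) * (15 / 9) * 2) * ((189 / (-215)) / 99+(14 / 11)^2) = 29935 / 5203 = 5.75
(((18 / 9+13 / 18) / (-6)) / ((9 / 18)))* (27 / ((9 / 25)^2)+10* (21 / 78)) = -201635 / 1053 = -191.49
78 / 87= 26 / 29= 0.90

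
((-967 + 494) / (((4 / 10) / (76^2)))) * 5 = -34150600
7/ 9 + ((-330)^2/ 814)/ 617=204353/ 205461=0.99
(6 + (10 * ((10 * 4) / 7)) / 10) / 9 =82 / 63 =1.30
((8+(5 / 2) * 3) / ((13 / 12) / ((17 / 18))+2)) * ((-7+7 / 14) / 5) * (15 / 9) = -6851 / 642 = -10.67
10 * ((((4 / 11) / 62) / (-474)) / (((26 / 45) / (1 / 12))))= -25 / 1400828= -0.00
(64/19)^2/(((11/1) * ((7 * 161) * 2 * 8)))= 0.00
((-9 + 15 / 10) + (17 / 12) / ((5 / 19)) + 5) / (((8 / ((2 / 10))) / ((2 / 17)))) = 173 / 20400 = 0.01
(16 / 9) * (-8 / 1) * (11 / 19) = -1408 / 171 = -8.23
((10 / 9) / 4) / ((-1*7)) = -5 / 126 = -0.04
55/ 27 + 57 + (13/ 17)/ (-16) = 433217/ 7344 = 58.99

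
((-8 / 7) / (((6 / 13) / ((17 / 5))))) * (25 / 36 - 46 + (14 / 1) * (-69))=1149421 / 135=8514.23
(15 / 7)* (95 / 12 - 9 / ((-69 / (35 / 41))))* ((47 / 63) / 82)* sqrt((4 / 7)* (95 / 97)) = 21348575* sqrt(64505) / 46308840228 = 0.12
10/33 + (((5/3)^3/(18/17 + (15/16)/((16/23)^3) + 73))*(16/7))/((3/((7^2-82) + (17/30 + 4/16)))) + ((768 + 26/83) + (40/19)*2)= 1948572704950429640/2526186498628023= 771.35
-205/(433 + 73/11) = -2255/4836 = -0.47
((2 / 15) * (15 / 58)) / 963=1 / 27927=0.00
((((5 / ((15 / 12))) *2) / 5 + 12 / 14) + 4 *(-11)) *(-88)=127952 / 35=3655.77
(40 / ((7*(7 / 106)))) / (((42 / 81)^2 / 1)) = 321.84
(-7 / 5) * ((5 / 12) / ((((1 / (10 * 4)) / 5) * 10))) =-35 / 3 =-11.67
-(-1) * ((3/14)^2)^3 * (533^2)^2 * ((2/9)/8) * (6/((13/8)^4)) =21973117536/117649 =186768.42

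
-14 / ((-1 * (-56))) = -1 / 4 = -0.25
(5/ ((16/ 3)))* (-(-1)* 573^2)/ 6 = 1641645/ 32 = 51301.41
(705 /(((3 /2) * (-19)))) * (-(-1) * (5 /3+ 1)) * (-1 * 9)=11280 /19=593.68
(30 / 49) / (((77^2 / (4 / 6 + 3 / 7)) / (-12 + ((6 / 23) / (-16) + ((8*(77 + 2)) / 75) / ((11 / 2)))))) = -227357 / 191743860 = -0.00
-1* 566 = -566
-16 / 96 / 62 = -1 / 372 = -0.00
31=31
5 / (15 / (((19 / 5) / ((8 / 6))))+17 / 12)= 0.75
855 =855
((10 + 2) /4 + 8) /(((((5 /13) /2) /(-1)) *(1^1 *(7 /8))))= -2288 /35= -65.37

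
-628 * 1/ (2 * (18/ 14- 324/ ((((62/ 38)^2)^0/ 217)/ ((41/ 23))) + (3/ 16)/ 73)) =59047072/ 23568124269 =0.00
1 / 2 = 0.50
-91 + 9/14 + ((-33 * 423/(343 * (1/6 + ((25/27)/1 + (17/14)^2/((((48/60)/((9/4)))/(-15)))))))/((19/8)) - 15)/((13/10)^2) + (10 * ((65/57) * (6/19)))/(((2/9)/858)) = 61012931809221695/4419686090638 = 13804.81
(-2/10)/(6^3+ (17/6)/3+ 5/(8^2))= -576/625025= -0.00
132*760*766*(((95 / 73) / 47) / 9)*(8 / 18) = 9733715200 / 92637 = 105073.73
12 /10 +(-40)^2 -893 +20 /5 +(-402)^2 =162316.20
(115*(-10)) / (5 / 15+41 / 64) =-220800 / 187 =-1180.75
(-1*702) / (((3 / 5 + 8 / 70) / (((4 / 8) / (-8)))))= 2457 / 40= 61.42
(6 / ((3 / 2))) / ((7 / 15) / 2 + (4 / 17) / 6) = 2040 / 139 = 14.68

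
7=7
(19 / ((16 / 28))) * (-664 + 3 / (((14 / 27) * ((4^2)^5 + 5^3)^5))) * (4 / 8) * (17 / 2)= -47018852850335826977130421927076845 / 501098808506054224616790970272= -93831.50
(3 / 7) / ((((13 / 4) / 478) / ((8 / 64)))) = 717 / 91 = 7.88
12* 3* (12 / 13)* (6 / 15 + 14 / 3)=10944 / 65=168.37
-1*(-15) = 15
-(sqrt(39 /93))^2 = -13 /31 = -0.42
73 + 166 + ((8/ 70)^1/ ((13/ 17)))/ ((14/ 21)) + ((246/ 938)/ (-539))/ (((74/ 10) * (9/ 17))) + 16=465499846436/ 1823887065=255.22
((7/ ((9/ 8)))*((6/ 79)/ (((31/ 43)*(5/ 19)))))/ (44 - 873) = -91504/ 30453315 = -0.00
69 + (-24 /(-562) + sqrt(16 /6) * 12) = 8 * sqrt(6) + 19401 /281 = 88.64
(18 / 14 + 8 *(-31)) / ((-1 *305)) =1727 / 2135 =0.81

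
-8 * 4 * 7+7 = -217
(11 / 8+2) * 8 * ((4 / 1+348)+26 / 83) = 789534 / 83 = 9512.46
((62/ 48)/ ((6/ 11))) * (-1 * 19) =-6479/ 144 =-44.99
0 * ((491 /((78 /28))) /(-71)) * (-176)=0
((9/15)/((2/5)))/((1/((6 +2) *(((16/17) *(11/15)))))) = 704/85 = 8.28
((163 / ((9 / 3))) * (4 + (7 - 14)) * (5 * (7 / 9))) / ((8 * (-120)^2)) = -1141 / 207360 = -0.01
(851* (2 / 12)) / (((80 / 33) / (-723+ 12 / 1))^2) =156162008673 / 12800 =12200156.93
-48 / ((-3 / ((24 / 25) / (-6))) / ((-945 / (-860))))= -3024 / 1075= -2.81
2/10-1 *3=-14/5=-2.80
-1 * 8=-8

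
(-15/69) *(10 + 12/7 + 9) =-725/161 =-4.50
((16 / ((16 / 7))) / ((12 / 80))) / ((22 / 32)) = 2240 / 33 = 67.88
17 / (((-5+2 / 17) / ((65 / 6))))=-18785 / 498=-37.72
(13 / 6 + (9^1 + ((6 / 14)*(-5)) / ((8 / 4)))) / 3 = 212 / 63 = 3.37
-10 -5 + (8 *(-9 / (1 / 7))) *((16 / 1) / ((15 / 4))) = -2165.40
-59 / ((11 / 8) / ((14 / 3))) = -6608 / 33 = -200.24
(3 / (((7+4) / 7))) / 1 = 21 / 11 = 1.91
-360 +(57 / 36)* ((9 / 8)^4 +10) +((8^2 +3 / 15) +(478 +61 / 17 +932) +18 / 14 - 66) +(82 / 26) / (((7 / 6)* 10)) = 407455643701 / 380190720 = 1071.71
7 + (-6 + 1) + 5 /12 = 29 /12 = 2.42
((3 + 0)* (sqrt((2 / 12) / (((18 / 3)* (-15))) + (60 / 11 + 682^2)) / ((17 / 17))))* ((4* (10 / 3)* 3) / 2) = 2* sqrt(455873376585) / 33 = 40920.24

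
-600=-600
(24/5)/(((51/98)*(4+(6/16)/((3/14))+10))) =448/765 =0.59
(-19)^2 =361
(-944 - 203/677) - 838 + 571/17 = -20125922/11509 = -1748.71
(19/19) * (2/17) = 2/17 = 0.12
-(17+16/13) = -237/13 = -18.23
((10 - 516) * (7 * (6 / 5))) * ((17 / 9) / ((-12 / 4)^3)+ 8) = -13650868 / 405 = -33705.85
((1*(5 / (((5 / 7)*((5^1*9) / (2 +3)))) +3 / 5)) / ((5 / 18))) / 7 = 124 / 175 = 0.71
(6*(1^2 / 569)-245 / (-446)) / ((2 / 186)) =13213533 / 253774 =52.07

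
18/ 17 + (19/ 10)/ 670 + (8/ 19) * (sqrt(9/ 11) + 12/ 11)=24 * sqrt(11)/ 209 + 36207307/ 23805100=1.90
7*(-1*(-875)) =6125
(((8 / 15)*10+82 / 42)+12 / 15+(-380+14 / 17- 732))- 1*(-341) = -453444 / 595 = -762.09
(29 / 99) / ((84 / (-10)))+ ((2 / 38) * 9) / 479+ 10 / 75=18816857 / 189209790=0.10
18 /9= 2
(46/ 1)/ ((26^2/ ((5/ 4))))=115/ 1352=0.09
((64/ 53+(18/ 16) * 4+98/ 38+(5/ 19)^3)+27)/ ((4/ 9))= 231015933/ 2908216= 79.44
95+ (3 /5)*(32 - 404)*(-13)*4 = 58507 /5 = 11701.40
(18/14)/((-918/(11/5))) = -11/3570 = -0.00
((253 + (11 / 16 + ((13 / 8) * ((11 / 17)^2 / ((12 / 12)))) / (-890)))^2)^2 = 4640688338019442528201275835617841 / 1120447115573159119360000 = 4141818273.72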